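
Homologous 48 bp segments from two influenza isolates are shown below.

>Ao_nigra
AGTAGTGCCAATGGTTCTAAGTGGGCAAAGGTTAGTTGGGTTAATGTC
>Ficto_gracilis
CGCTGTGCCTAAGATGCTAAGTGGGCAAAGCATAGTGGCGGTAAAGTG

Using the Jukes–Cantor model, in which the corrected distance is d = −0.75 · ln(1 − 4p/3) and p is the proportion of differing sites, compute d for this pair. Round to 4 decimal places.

0.3694

Mismatches occur at site 1 (A→C), site 3 (T→C), site 4 (A→T), site 10 (A→T), site 12 (T→A), site 14 (G→A), site 16 (T→G), site 31 (G→C), site 32 (T→A), site 37 (T→G), site 39 (G→C), site 41 (T→G), site 45 (T→A), site 48 (C→G).
p = 14/48 = 0.291667.
d = −0.75 · ln(1 − (4/3)·0.291667) = −0.75 · ln(0.611111) = −0.75 · (-0.492477) = 0.3694.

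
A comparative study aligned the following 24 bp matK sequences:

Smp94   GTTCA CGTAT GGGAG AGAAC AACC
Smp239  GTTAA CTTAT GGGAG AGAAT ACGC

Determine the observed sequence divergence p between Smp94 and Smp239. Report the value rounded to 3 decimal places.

Differing sites — 4:C/A; 7:G/T; 20:C/T; 22:A/C; 23:C/G.
There are 5 differences over 24 sites, so p = 5/24 = 0.208.

0.208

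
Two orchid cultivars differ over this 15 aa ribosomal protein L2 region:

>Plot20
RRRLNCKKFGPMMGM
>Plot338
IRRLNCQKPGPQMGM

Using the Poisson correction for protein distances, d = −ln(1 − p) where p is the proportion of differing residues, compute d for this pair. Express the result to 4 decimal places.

Mismatches occur at site 1 (R/I), site 7 (K/Q), site 9 (F/P), site 12 (M/Q).
p = 4/15 = 0.266667.
d = −ln(1 − 0.266667) = −ln(0.733333) = 0.3102.

0.3102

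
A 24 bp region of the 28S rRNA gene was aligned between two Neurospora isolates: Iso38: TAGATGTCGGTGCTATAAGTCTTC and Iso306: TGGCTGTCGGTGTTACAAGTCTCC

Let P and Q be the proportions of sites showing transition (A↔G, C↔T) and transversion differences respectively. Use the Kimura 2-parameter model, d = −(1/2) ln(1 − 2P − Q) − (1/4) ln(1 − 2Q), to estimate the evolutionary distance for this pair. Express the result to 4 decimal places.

0.2568

Differing sites — 2:A/G (Ti); 4:A/C (Tv); 13:C/T (Ti); 16:T/C (Ti); 23:T/C (Ti).
Of the 5 differences, 4 transitions and 1 transversion over 24 sites: P = 4/24 = 0.166667, Q = 1/24 = 0.041667.
d = −0.5·ln(0.624999) − 0.25·ln(0.916666) = −0.5·(-0.470005) − 0.25·(-0.087012) = 0.2568.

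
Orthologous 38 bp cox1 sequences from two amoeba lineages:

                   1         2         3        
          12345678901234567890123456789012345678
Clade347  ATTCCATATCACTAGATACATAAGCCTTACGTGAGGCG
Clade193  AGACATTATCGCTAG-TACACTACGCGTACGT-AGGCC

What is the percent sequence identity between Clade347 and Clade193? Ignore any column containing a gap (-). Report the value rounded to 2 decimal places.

69.44%

Excluding the 2 gap columns leaves 36 comparable sites.
The sequences differ at positions 2 (T/G), 3 (T/A), 5 (C/A), 6 (A/T), 11 (A/G), 21 (T/C), 22 (A/T), 24 (G/C), 25 (C/G), 27 (T/G), 38 (G/C).
25 of the 36 comparable sites match, so the percent identity is 25/36 × 100 = 69.44%.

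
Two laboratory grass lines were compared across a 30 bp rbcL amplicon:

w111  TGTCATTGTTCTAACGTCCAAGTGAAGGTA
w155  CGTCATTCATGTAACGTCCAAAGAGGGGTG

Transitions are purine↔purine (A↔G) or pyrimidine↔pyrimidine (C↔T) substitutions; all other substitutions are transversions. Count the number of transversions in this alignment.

The sequences differ at positions 1 (T/C, transition), 8 (G/C, transversion), 9 (T/A, transversion), 11 (C/G, transversion), 22 (G/A, transition), 23 (T/G, transversion), 24 (G/A, transition), 25 (A/G, transition), 26 (A/G, transition), 30 (A/G, transition).
Of the 10 differences, 6 transitions and 4 transversions, so the answer is 4.

4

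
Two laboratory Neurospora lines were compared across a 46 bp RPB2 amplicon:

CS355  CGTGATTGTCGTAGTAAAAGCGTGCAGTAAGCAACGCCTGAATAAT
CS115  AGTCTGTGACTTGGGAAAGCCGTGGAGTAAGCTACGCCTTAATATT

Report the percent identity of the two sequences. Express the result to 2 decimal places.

69.57%

The sequences differ at positions 1 (C/A), 4 (G/C), 5 (A/T), 6 (T/G), 9 (T/A), 11 (G/T), 13 (A/G), 15 (T/G), 19 (A/G), 20 (G/C), 25 (C/G), 33 (A/T), 40 (G/T), 45 (A/T).
32 of the 46 sites match, so the percent identity is 32/46 × 100 = 69.57%.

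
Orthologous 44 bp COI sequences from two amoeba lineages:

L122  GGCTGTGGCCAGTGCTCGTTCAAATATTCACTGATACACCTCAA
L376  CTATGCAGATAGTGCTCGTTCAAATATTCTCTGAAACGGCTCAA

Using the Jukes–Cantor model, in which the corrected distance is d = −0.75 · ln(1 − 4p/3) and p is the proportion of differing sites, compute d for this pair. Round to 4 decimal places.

Differing sites — 1:G/C; 2:G/T; 3:C/A; 6:T/C; 7:G/A; 9:C/A; 10:C/T; 30:A/T; 35:T/A; 38:A/G; 39:C/G.
p = 11/44 = 0.250000.
d = −0.75 · ln(1 − (4/3)·0.250000) = −0.75 · ln(0.666667) = −0.75 · (-0.405465) = 0.3041.

0.3041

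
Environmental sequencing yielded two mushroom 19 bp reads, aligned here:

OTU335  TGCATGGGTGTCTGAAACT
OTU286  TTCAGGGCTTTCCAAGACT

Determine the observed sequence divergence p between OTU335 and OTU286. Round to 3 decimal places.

Differing sites — 2:G/T; 5:T/G; 8:G/C; 10:G/T; 13:T/C; 14:G/A; 16:A/G.
There are 7 differences over 19 sites, so p = 7/19 = 0.368.

0.368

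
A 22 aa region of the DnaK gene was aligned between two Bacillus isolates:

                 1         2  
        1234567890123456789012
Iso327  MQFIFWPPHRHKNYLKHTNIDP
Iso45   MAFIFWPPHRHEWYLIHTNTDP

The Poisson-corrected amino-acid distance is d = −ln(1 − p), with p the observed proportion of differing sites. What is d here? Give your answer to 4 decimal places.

0.2578

Mismatches occur at site 2 (Q→A), site 12 (K→E), site 13 (N→W), site 16 (K→I), site 20 (I→T).
p = 5/22 = 0.227273.
d = −ln(1 − 0.227273) = −ln(0.772727) = 0.2578.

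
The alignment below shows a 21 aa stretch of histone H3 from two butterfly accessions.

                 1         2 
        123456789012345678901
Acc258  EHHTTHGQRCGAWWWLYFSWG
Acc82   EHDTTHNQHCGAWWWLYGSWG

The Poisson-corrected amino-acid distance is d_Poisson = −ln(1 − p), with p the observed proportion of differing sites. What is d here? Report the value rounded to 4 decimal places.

0.2113

Mismatches occur at site 3 (H↔D), site 7 (G↔N), site 9 (R↔H), site 18 (F↔G).
p = 4/21 = 0.190476.
d = −ln(1 − 0.190476) = −ln(0.809524) = 0.2113.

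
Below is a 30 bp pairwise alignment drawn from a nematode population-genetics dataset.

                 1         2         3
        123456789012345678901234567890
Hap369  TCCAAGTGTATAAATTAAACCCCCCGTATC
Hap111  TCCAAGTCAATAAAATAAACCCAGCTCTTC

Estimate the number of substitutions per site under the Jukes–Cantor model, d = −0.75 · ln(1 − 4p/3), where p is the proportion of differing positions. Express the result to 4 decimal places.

Differing sites — 8:G/C; 9:T/A; 15:T/A; 23:C/A; 24:C/G; 26:G/T; 27:T/C; 28:A/T.
p = 8/30 = 0.266667.
d = −0.75 · ln(1 − (4/3)·0.266667) = −0.75 · ln(0.644444) = −0.75 · (-0.439367) = 0.3295.

0.3295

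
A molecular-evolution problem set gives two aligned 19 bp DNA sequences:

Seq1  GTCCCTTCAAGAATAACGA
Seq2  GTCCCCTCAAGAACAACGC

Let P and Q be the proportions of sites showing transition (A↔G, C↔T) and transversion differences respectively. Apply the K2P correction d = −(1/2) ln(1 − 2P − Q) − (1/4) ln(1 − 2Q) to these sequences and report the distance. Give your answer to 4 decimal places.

The sequences differ at positions 6 (T/C, transition), 14 (T/C, transition), 19 (A/C, transversion).
Of the 3 differences, 2 transitions and 1 transversion over 19 sites: P = 2/19 = 0.105263, Q = 1/19 = 0.052632.
d = −0.5·ln(0.736842) − 0.25·ln(0.894736) = −0.5·(-0.305382) − 0.25·(-0.111227) = 0.1805.

0.1805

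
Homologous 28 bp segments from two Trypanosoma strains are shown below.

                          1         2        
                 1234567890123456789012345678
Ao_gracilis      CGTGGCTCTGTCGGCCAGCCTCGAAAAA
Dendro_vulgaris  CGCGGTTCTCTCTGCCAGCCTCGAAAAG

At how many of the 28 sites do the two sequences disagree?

5

Differing sites — 3:T/C; 6:C/T; 10:G/C; 13:G/T; 28:A/G.
That gives 5 mismatches out of 28 aligned sites, so the Hamming distance is 5.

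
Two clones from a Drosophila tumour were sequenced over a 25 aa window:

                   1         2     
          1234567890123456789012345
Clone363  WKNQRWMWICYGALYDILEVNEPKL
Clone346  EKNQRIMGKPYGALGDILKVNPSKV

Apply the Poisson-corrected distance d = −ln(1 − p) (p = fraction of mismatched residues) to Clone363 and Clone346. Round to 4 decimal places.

0.5108

Differing sites — 1:W/E; 6:W/I; 8:W/G; 9:I/K; 10:C/P; 15:Y/G; 19:E/K; 22:E/P; 23:P/S; 25:L/V.
p = 10/25 = 0.400000.
d = −ln(1 − 0.400000) = −ln(0.600000) = 0.5108.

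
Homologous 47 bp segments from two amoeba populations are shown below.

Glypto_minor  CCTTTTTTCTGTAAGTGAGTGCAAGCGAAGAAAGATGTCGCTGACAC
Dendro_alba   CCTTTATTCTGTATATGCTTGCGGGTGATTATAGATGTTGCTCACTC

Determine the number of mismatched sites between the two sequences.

14

The sequences differ at positions 6 (T/A), 14 (A/T), 15 (G/A), 18 (A/C), 19 (G/T), 23 (A/G), 24 (A/G), 26 (C/T), 29 (A/T), 30 (G/T), 32 (A/T), 39 (C/T), 43 (G/C), 46 (A/T).
That gives 14 mismatches out of 47 aligned sites, so the Hamming distance is 14.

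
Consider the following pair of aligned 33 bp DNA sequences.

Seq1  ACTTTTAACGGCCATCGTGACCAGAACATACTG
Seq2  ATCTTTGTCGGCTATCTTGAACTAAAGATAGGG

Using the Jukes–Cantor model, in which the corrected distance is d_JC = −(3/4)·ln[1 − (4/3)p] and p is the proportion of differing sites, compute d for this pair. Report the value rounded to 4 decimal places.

Differing sites — 2:C/T; 3:T/C; 7:A/G; 8:A/T; 13:C/T; 17:G/T; 21:C/A; 23:A/T; 24:G/A; 27:C/G; 31:C/G; 32:T/G.
p = 12/33 = 0.363636.
d = −0.75 · ln(1 − (4/3)·0.363636) = −0.75 · ln(0.515152) = −0.75 · (-0.663293) = 0.4975.

0.4975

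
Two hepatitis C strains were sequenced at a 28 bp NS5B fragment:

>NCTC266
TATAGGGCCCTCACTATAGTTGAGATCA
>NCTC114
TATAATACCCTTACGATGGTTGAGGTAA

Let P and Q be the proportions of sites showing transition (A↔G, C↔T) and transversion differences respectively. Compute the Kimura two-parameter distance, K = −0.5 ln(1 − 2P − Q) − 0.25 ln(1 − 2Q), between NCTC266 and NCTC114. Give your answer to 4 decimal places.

0.3724

The sequences differ at positions 5 (G/A, transition), 6 (G/T, transversion), 7 (G/A, transition), 12 (C/T, transition), 15 (T/G, transversion), 18 (A/G, transition), 25 (A/G, transition), 27 (C/A, transversion).
Of the 8 differences, 5 transitions and 3 transversions over 28 sites: P = 5/28 = 0.178571, Q = 3/28 = 0.107143.
d = −0.5·ln(0.535715) − 0.25·ln(0.785714) = −0.5·(-0.624153) − 0.25·(-0.241162) = 0.3724.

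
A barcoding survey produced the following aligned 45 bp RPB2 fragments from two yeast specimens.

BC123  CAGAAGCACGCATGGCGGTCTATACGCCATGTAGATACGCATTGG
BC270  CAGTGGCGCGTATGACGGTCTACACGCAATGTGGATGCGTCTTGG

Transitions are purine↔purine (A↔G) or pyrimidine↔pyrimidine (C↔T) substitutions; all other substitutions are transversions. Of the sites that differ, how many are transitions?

8

Differing sites — 4:A/T (Tv); 5:A/G (Ti); 8:A/G (Ti); 11:C/T (Ti); 15:G/A (Ti); 23:T/C (Ti); 28:C/A (Tv); 33:A/G (Ti); 37:A/G (Ti); 40:C/T (Ti); 41:A/C (Tv).
Of the 11 differences, 8 transitions and 3 transversions, so the answer is 8.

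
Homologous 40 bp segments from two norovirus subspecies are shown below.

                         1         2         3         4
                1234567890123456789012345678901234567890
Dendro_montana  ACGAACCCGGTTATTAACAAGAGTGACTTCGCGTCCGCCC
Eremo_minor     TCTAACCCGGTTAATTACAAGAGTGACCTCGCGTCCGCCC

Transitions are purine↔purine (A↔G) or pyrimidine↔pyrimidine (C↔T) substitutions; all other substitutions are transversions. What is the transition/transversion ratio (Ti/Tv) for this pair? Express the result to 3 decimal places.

0.250

The sequences differ at positions 1 (A/T, transversion), 3 (G/T, transversion), 14 (T/A, transversion), 16 (A/T, transversion), 28 (T/C, transition).
Of the 5 differences, 1 transition and 4 transversions, so Ti/Tv = 1/4 = 0.250.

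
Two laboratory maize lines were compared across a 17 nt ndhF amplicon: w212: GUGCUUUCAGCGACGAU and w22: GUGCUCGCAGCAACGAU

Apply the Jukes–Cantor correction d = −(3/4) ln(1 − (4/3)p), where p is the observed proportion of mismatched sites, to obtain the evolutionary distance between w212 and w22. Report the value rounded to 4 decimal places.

0.2012

The sequences differ at positions 6 (U/C), 7 (U/G), 12 (G/A).
p = 3/17 = 0.176471.
d = −0.75 · ln(1 − (4/3)·0.176471) = −0.75 · ln(0.764705) = −0.75 · (-0.268265) = 0.2012.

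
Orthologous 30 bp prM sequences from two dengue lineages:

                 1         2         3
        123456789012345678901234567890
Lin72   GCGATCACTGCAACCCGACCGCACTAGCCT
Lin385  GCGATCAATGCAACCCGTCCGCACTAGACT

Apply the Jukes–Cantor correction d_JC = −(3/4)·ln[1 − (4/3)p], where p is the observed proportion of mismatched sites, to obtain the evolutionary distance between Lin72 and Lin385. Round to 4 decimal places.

0.1073

Differing sites — 8:C/A; 18:A/T; 28:C/A.
p = 3/30 = 0.100000.
d = −0.75 · ln(1 − (4/3)·0.100000) = −0.75 · ln(0.866667) = −0.75 · (-0.143100) = 0.1073.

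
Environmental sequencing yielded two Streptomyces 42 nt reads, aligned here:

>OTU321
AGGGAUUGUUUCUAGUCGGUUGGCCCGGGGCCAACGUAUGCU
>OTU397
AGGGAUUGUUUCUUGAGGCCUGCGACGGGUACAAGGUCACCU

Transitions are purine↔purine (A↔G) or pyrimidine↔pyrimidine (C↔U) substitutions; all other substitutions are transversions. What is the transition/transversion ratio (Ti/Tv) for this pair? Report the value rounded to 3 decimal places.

Differing sites — 14:A/U (Tv); 16:U/A (Tv); 17:C/G (Tv); 19:G/C (Tv); 20:U/C (Ti); 23:G/C (Tv); 24:C/G (Tv); 25:C/A (Tv); 30:G/U (Tv); 31:C/A (Tv); 35:C/G (Tv); 38:A/C (Tv); 39:U/A (Tv); 40:G/C (Tv).
Of the 14 differences, 1 transition and 13 transversions, so Ti/Tv = 1/13 = 0.077.

0.077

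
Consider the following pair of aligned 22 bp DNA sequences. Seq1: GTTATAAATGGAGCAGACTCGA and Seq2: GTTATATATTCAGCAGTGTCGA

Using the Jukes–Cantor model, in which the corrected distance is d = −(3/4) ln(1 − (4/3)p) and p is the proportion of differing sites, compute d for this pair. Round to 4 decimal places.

Differing sites — 7:A/T; 10:G/T; 11:G/C; 17:A/T; 18:C/G.
p = 5/22 = 0.227273.
d = −0.75 · ln(1 − (4/3)·0.227273) = −0.75 · ln(0.696969) = −0.75 · (-0.361014) = 0.2708.

0.2708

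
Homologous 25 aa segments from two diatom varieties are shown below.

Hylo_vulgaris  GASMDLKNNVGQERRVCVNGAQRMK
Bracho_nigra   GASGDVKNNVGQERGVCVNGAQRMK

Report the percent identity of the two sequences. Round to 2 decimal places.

88.00%

Mismatches occur at site 4 (M→G), site 6 (L→V), site 15 (R→G).
22 of the 25 sites match, so the percent identity is 22/25 × 100 = 88.00%.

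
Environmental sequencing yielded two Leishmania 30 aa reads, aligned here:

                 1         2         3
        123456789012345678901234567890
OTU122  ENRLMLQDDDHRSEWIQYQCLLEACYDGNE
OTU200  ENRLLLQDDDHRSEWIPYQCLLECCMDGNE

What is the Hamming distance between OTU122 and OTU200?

4

The sequences differ at positions 5 (M/L), 17 (Q/P), 24 (A/C), 26 (Y/M).
That gives 4 mismatches out of 30 aligned sites, so the Hamming distance is 4.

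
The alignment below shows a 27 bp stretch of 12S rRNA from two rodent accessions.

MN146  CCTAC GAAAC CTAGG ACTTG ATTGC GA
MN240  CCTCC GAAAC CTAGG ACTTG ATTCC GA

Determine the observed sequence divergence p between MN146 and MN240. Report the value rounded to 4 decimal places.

0.0741

The sequences differ at positions 4 (A/C), 24 (G/C).
There are 2 differences over 27 sites, so p = 2/27 = 0.0741.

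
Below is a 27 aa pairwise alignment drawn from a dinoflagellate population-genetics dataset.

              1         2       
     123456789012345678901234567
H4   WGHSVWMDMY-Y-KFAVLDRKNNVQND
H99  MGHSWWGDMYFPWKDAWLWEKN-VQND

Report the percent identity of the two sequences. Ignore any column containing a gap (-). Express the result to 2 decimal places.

66.67%

Excluding the 3 gap columns leaves 24 comparable sites.
Differing sites — 1:W/M; 5:V/W; 7:M/G; 12:Y/P; 15:F/D; 17:V/W; 19:D/W; 20:R/E.
16 of the 24 comparable sites match, so the percent identity is 16/24 × 100 = 66.67%.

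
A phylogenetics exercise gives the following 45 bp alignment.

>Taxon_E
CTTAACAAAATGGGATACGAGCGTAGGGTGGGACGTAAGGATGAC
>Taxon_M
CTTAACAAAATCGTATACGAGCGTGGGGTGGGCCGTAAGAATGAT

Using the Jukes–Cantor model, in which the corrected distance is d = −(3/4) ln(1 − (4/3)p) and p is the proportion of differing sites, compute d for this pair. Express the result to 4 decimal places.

0.1468

The sequences differ at positions 12 (G/C), 14 (G/T), 25 (A/G), 33 (A/C), 40 (G/A), 45 (C/T).
p = 6/45 = 0.133333.
d = −0.75 · ln(1 − (4/3)·0.133333) = −0.75 · ln(0.822223) = −0.75 · (-0.195744) = 0.1468.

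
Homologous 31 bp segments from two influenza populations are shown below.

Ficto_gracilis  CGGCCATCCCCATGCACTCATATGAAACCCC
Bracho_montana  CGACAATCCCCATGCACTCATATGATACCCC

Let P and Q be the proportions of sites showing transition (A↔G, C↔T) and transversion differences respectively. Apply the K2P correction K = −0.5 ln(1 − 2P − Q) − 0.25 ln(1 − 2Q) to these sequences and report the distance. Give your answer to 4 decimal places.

Differing sites — 3:G/A (Ti); 5:C/A (Tv); 26:A/T (Tv).
Of the 3 differences, 1 transition and 2 transversions over 31 sites: P = 1/31 = 0.032258, Q = 2/31 = 0.064516.
d = −0.5·ln(0.870968) − 0.25·ln(0.870968) = −0.5·(-0.138150) − 0.25·(-0.138150) = 0.1036.

0.1036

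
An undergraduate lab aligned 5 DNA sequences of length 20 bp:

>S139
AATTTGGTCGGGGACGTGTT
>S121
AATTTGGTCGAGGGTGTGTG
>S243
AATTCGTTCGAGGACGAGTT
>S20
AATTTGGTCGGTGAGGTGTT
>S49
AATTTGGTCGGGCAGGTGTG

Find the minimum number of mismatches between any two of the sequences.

Pairwise Hamming distances:
  S139 vs S121: 4
  S139 vs S243: 4
  S139 vs S20: 2
  S139 vs S49: 3
  S121 vs S243: 6
  S121 vs S20: 5
  S121 vs S49: 4
  S243 vs S20: 6
  S243 vs S49: 7
  S20 vs S49: 3
The smallest is 2, between S139 and S20.

2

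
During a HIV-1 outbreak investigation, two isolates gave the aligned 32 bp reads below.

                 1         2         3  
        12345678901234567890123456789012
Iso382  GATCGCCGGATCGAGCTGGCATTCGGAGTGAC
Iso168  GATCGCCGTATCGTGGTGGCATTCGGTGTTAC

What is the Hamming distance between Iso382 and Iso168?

Mismatches occur at site 9 (G/T), site 14 (A/T), site 16 (C/G), site 27 (A/T), site 30 (G/T).
That gives 5 mismatches out of 32 aligned sites, so the Hamming distance is 5.

5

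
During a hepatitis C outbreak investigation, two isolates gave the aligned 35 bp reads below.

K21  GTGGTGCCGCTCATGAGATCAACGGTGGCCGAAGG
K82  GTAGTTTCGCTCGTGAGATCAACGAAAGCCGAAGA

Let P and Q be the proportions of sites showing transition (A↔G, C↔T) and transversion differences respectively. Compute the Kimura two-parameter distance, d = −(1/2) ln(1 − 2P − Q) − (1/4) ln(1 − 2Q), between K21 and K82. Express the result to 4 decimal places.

Differing sites — 3:G/A (Ti); 6:G/T (Tv); 7:C/T (Ti); 13:A/G (Ti); 25:G/A (Ti); 26:T/A (Tv); 27:G/A (Ti); 35:G/A (Ti).
Of the 8 differences, 6 transitions and 2 transversions over 35 sites: P = 6/35 = 0.171429, Q = 2/35 = 0.057143.
d = −0.5·ln(0.599999) − 0.25·ln(0.885714) = −0.5·(-0.510827) − 0.25·(-0.121361) = 0.2858.

0.2858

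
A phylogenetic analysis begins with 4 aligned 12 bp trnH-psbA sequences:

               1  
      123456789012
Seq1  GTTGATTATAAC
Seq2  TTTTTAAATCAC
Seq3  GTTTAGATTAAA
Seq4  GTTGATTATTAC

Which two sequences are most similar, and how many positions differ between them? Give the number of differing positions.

Pairwise Hamming distances:
  Seq1 vs Seq2: 6
  Seq1 vs Seq3: 5
  Seq1 vs Seq4: 1
  Seq2 vs Seq3: 6
  Seq2 vs Seq4: 6
  Seq3 vs Seq4: 6
The smallest is 1, between Seq1 and Seq4.

1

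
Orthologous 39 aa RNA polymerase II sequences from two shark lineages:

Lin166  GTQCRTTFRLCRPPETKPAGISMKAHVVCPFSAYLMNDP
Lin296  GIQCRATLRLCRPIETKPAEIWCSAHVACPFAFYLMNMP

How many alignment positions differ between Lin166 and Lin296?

12

Mismatches occur at site 2 (T↔I), site 6 (T↔A), site 8 (F↔L), site 14 (P↔I), site 20 (G↔E), site 22 (S↔W), site 23 (M↔C), site 24 (K↔S), site 28 (V↔A), site 32 (S↔A), site 33 (A↔F), site 38 (D↔M).
That gives 12 mismatches out of 39 aligned sites, so the Hamming distance is 12.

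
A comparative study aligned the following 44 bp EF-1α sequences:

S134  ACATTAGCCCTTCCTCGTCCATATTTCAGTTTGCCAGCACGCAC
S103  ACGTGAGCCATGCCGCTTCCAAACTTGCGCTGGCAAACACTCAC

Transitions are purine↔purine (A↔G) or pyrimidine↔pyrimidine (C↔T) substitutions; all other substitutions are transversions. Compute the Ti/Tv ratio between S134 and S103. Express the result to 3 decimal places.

Mismatches occur at site 3 (A/G, transition), site 5 (T/G, transversion), site 10 (C/A, transversion), site 12 (T/G, transversion), site 15 (T/G, transversion), site 17 (G/T, transversion), site 22 (T/A, transversion), site 24 (T/C, transition), site 27 (C/G, transversion), site 28 (A/C, transversion), site 30 (T/C, transition), site 32 (T/G, transversion), site 35 (C/A, transversion), site 37 (G/A, transition), site 41 (G/T, transversion).
Of the 15 differences, 4 transitions and 11 transversions, so Ti/Tv = 4/11 = 0.364.

0.364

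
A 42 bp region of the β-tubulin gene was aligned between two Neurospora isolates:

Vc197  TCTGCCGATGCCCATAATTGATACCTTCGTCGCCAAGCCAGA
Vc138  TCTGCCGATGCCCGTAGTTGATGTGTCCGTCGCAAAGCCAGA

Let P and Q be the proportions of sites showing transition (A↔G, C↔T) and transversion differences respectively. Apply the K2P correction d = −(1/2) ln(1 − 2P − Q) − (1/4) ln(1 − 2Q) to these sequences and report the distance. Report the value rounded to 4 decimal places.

0.1933

The sequences differ at positions 14 (A/G, transition), 17 (A/G, transition), 23 (A/G, transition), 24 (C/T, transition), 25 (C/G, transversion), 27 (T/C, transition), 34 (C/A, transversion).
Of the 7 differences, 5 transitions and 2 transversions over 42 sites: P = 5/42 = 0.119048, Q = 2/42 = 0.047619.
d = −0.5·ln(0.714285) − 0.25·ln(0.904762) = −0.5·(-0.336473) − 0.25·(-0.100083) = 0.1933.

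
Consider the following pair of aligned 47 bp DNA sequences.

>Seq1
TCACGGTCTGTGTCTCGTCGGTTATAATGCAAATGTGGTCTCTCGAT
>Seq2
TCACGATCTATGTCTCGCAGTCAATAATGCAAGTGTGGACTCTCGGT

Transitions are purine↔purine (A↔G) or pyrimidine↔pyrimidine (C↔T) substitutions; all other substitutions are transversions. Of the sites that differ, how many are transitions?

6

Mismatches occur at site 6 (G→A, transition), site 10 (G→A, transition), site 18 (T→C, transition), site 19 (C→A, transversion), site 21 (G→T, transversion), site 22 (T→C, transition), site 23 (T→A, transversion), site 33 (A→G, transition), site 39 (T→A, transversion), site 46 (A→G, transition).
Of the 10 differences, 6 transitions and 4 transversions, so the answer is 6.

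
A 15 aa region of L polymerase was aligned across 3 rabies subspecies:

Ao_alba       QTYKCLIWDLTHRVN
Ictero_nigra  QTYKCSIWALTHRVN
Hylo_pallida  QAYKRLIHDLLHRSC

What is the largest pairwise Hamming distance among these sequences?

8

Pairwise Hamming distances:
  Ao_alba vs Ictero_nigra: 2
  Ao_alba vs Hylo_pallida: 6
  Ictero_nigra vs Hylo_pallida: 8
The largest is 8, between Ictero_nigra and Hylo_pallida.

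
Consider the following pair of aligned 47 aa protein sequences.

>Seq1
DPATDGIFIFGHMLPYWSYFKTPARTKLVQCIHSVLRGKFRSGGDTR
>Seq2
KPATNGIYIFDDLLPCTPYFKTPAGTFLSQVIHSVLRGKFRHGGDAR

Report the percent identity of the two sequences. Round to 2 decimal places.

The sequences differ at positions 1 (D/K), 5 (D/N), 8 (F/Y), 11 (G/D), 12 (H/D), 13 (M/L), 16 (Y/C), 17 (W/T), 18 (S/P), 25 (R/G), 27 (K/F), 29 (V/S), 31 (C/V), 42 (S/H), 46 (T/A).
32 of the 47 sites match, so the percent identity is 32/47 × 100 = 68.09%.

68.09%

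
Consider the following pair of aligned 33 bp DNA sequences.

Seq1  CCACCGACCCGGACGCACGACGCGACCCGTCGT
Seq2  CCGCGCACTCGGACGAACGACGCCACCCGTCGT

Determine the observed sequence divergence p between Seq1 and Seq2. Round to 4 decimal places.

0.1818

Differing sites — 3:A/G; 5:C/G; 6:G/C; 9:C/T; 16:C/A; 24:G/C.
There are 6 differences over 33 sites, so p = 6/33 = 0.1818.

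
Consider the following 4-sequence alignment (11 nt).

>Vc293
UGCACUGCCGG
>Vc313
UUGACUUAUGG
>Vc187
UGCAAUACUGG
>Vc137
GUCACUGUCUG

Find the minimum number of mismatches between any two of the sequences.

3

Pairwise Hamming distances:
  Vc293 vs Vc313: 5
  Vc293 vs Vc187: 3
  Vc293 vs Vc137: 4
  Vc313 vs Vc187: 5
  Vc313 vs Vc137: 6
  Vc187 vs Vc137: 7
The smallest is 3, between Vc293 and Vc187.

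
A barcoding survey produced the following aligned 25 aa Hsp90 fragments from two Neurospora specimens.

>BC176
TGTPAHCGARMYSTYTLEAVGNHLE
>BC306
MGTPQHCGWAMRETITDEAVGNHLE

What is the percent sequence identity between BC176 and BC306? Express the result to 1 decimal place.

Mismatches occur at site 1 (T↔M), site 5 (A↔Q), site 9 (A↔W), site 10 (R↔A), site 12 (Y↔R), site 13 (S↔E), site 15 (Y↔I), site 17 (L↔D).
17 of the 25 sites match, so the percent identity is 17/25 × 100 = 68.0%.

68.0%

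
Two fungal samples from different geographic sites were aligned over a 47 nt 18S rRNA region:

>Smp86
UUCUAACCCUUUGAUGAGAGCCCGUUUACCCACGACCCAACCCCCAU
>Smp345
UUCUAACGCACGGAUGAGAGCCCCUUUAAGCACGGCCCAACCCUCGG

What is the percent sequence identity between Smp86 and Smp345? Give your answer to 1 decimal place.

The sequences differ at positions 8 (C/G), 10 (U/A), 11 (U/C), 12 (U/G), 24 (G/C), 29 (C/A), 30 (C/G), 35 (A/G), 44 (C/U), 46 (A/G), 47 (U/G).
36 of the 47 sites match, so the percent identity is 36/47 × 100 = 76.6%.

76.6%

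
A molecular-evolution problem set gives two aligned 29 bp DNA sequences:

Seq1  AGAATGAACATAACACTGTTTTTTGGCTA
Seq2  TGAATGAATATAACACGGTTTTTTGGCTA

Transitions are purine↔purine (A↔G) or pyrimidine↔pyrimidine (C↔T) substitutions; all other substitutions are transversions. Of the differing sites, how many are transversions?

The sequences differ at positions 1 (A/T, transversion), 9 (C/T, transition), 17 (T/G, transversion).
Of the 3 differences, 1 transition and 2 transversions, so the answer is 2.

2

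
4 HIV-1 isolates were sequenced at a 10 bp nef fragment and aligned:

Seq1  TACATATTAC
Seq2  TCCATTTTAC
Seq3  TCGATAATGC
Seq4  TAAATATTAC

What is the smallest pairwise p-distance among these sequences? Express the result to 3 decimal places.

0.100

Pairwise Hamming distances:
  Seq1 vs Seq2: 2
  Seq1 vs Seq3: 4
  Seq1 vs Seq4: 1
  Seq2 vs Seq3: 4
  Seq2 vs Seq4: 3
  Seq3 vs Seq4: 4
The smallest is 1 mismatch, between Seq1 and Seq4; p = 1/10 = 0.100.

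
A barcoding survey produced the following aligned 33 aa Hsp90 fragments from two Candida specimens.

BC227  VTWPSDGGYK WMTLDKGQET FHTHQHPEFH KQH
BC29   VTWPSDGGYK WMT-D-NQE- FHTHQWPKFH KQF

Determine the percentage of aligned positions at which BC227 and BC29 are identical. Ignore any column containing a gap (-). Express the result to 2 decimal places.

Excluding the 3 gap columns leaves 30 comparable sites.
Differing sites — 17:G/N; 26:H/W; 28:E/K; 33:H/F.
26 of the 30 comparable sites match, so the percent identity is 26/30 × 100 = 86.67%.

86.67%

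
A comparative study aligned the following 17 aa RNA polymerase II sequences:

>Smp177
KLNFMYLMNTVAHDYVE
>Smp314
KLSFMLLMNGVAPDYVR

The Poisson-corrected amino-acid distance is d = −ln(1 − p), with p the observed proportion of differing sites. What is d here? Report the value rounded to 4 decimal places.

0.3483

Differing sites — 3:N/S; 6:Y/L; 10:T/G; 13:H/P; 17:E/R.
p = 5/17 = 0.294118.
d = −ln(1 − 0.294118) = −ln(0.705882) = 0.3483.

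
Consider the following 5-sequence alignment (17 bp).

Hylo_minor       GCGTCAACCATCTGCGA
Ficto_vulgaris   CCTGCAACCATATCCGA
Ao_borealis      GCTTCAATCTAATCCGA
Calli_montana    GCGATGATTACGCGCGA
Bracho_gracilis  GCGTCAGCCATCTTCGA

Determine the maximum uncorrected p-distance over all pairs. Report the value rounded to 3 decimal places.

Pairwise Hamming distances:
  Hylo_minor vs Ficto_vulgaris: 5
  Hylo_minor vs Ao_borealis: 6
  Hylo_minor vs Calli_montana: 8
  Hylo_minor vs Bracho_gracilis: 2
  Ficto_vulgaris vs Ao_borealis: 5
  Ficto_vulgaris vs Calli_montana: 11
  Ficto_vulgaris vs Bracho_gracilis: 6
  Ao_borealis vs Calli_montana: 10
  Ao_borealis vs Bracho_gracilis: 7
  Calli_montana vs Bracho_gracilis: 10
The largest is 11 mismatches, between Ficto_vulgaris and Calli_montana; p = 11/17 = 0.647.

0.647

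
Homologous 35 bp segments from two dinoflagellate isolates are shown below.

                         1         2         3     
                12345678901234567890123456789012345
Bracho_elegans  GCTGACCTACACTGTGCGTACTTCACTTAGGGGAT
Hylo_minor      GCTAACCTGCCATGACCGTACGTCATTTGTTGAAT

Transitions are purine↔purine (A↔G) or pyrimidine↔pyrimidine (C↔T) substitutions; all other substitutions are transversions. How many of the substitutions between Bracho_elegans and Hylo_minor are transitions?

5

Differing sites — 4:G/A (Ti); 9:A/G (Ti); 11:A/C (Tv); 12:C/A (Tv); 15:T/A (Tv); 16:G/C (Tv); 22:T/G (Tv); 26:C/T (Ti); 29:A/G (Ti); 30:G/T (Tv); 31:G/T (Tv); 33:G/A (Ti).
Of the 12 differences, 5 transitions and 7 transversions, so the answer is 5.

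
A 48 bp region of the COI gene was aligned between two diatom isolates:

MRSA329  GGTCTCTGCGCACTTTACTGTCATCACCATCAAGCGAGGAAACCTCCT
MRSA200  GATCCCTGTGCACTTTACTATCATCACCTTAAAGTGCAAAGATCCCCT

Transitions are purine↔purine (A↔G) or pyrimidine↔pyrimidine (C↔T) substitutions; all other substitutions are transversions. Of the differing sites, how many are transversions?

3

Differing sites — 2:G/A (Ti); 5:T/C (Ti); 9:C/T (Ti); 20:G/A (Ti); 29:A/T (Tv); 31:C/A (Tv); 35:C/T (Ti); 37:A/C (Tv); 38:G/A (Ti); 39:G/A (Ti); 41:A/G (Ti); 43:C/T (Ti); 45:T/C (Ti).
Of the 13 differences, 10 transitions and 3 transversions, so the answer is 3.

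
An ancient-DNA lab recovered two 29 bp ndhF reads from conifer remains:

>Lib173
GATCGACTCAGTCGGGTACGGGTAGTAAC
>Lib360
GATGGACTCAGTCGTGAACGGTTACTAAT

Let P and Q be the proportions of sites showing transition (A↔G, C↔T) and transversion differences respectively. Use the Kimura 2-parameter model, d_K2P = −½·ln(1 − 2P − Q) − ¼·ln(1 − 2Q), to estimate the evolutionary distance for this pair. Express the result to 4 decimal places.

0.2438

Mismatches occur at site 4 (C↔G, transversion), site 15 (G↔T, transversion), site 17 (T↔A, transversion), site 22 (G↔T, transversion), site 25 (G↔C, transversion), site 29 (C↔T, transition).
Of the 6 differences, 1 transition and 5 transversions over 29 sites: P = 1/29 = 0.034483, Q = 5/29 = 0.172414.
d = −0.5·ln(0.758620) − 0.25·ln(0.655172) = −0.5·(-0.276254) − 0.25·(-0.422857) = 0.2438.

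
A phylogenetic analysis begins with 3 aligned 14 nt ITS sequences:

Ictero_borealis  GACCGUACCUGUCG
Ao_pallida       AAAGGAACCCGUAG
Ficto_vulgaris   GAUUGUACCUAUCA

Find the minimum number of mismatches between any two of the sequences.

4

Pairwise Hamming distances:
  Ictero_borealis vs Ao_pallida: 6
  Ictero_borealis vs Ficto_vulgaris: 4
  Ao_pallida vs Ficto_vulgaris: 8
The smallest is 4, between Ictero_borealis and Ficto_vulgaris.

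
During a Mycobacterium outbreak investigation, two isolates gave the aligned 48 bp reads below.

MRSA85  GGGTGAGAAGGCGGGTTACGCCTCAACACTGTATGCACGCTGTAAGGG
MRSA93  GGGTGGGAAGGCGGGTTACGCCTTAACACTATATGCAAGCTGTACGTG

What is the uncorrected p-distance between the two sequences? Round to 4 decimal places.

0.1250

Differing sites — 6:A/G; 24:C/T; 31:G/A; 38:C/A; 45:A/C; 47:G/T.
There are 6 differences over 48 sites, so p = 6/48 = 0.1250.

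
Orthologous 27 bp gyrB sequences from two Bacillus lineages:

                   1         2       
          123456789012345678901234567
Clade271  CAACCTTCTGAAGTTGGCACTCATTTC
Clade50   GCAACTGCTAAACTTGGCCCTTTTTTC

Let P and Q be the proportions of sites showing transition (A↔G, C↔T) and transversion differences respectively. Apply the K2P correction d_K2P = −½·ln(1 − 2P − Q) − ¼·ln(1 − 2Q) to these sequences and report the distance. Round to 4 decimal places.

0.4443

The sequences differ at positions 1 (C/G, transversion), 2 (A/C, transversion), 4 (C/A, transversion), 7 (T/G, transversion), 10 (G/A, transition), 13 (G/C, transversion), 19 (A/C, transversion), 22 (C/T, transition), 23 (A/T, transversion).
Of the 9 differences, 2 transitions and 7 transversions over 27 sites: P = 2/27 = 0.074074, Q = 7/27 = 0.259259.
d = −0.5·ln(0.592593) − 0.25·ln(0.481482) = −0.5·(-0.523247) − 0.25·(-0.730886) = 0.4443.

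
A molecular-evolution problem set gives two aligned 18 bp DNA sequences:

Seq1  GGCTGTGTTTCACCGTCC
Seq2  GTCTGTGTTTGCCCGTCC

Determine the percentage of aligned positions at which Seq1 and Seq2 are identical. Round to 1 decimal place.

Differing sites — 2:G/T; 11:C/G; 12:A/C.
15 of the 18 sites match, so the percent identity is 15/18 × 100 = 83.3%.

83.3%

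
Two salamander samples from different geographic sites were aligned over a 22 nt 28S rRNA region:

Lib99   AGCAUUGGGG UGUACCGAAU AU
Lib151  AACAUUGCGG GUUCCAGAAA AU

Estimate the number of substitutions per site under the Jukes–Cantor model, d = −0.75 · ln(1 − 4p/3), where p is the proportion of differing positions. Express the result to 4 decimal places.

0.4141

Mismatches occur at site 2 (G/A), site 8 (G/C), site 11 (U/G), site 12 (G/U), site 14 (A/C), site 16 (C/A), site 20 (U/A).
p = 7/22 = 0.318182.
d = −0.75 · ln(1 − (4/3)·0.318182) = −0.75 · ln(0.575757) = −0.75 · (-0.552070) = 0.4141.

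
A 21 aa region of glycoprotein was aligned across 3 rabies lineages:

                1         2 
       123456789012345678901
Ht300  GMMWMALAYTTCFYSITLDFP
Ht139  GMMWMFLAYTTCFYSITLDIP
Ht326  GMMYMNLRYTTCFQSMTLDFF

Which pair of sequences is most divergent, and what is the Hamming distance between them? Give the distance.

Pairwise Hamming distances:
  Ht300 vs Ht139: 2
  Ht300 vs Ht326: 6
  Ht139 vs Ht326: 7
The largest is 7, between Ht139 and Ht326.

7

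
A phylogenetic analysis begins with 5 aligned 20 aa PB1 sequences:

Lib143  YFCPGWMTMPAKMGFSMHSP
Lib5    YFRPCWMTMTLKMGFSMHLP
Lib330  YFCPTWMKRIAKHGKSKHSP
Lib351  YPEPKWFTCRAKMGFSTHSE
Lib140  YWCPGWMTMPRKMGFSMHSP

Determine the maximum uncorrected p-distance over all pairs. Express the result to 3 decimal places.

Pairwise Hamming distances:
  Lib143 vs Lib5: 5
  Lib143 vs Lib330: 7
  Lib143 vs Lib351: 8
  Lib143 vs Lib140: 2
  Lib5 vs Lib330: 10
  Lib5 vs Lib351: 10
  Lib5 vs Lib140: 6
  Lib330 vs Lib351: 11
  Lib330 vs Lib140: 9
  Lib351 vs Lib140: 9
The largest is 11 mismatches, between Lib330 and Lib351; p = 11/20 = 0.550.

0.550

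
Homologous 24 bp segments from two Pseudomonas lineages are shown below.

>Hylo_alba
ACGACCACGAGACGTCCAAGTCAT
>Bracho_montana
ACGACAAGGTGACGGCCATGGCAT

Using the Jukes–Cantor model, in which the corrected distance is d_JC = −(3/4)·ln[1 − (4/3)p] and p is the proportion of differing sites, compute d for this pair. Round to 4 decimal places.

0.3041

Mismatches occur at site 6 (C→A), site 8 (C→G), site 10 (A→T), site 15 (T→G), site 19 (A→T), site 21 (T→G).
p = 6/24 = 0.250000.
d = −0.75 · ln(1 − (4/3)·0.250000) = −0.75 · ln(0.666667) = −0.75 · (-0.405465) = 0.3041.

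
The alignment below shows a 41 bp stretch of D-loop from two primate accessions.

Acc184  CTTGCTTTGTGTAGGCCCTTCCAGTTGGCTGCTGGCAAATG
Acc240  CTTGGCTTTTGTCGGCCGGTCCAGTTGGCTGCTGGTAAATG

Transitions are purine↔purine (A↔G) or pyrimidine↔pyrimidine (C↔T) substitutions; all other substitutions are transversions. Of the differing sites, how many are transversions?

Mismatches occur at site 5 (C↔G, transversion), site 6 (T↔C, transition), site 9 (G↔T, transversion), site 13 (A↔C, transversion), site 18 (C↔G, transversion), site 19 (T↔G, transversion), site 36 (C↔T, transition).
Of the 7 differences, 2 transitions and 5 transversions, so the answer is 5.

5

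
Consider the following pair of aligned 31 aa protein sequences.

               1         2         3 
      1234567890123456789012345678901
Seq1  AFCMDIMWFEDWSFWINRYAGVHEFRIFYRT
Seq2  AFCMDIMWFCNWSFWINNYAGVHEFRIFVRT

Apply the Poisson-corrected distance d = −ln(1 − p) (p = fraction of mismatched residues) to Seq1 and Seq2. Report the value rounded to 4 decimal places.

0.1382

Mismatches occur at site 10 (E/C), site 11 (D/N), site 18 (R/N), site 29 (Y/V).
p = 4/31 = 0.129032.
d = −ln(1 − 0.129032) = −ln(0.870968) = 0.1382.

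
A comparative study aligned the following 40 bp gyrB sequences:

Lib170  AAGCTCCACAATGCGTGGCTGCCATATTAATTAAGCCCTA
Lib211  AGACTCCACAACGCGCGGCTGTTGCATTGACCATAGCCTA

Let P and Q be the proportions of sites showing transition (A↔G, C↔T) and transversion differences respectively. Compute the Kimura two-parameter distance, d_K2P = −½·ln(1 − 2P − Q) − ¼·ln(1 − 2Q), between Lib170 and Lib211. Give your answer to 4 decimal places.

0.5513

The sequences differ at positions 2 (A/G, transition), 3 (G/A, transition), 12 (T/C, transition), 16 (T/C, transition), 22 (C/T, transition), 23 (C/T, transition), 24 (A/G, transition), 25 (T/C, transition), 29 (A/G, transition), 31 (T/C, transition), 32 (T/C, transition), 34 (A/T, transversion), 35 (G/A, transition), 36 (C/G, transversion).
Of the 14 differences, 12 transitions and 2 transversions over 40 sites: P = 12/40 = 0.300000, Q = 2/40 = 0.050000.
d = −0.5·ln(0.350000) − 0.25·ln(0.900000) = −0.5·(-1.049822) − 0.25·(-0.105361) = 0.5513.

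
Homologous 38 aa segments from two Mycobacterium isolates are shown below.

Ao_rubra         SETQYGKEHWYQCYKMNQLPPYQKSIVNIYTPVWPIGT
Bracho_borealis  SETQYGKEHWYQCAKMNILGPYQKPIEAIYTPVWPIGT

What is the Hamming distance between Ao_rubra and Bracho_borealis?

The sequences differ at positions 14 (Y/A), 18 (Q/I), 20 (P/G), 25 (S/P), 27 (V/E), 28 (N/A).
That gives 6 mismatches out of 38 aligned sites, so the Hamming distance is 6.

6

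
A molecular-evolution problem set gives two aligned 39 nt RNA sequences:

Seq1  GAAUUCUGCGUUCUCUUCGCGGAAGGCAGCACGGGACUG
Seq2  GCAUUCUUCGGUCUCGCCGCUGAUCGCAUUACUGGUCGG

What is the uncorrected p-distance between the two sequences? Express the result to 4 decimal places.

Differing sites — 2:A/C; 8:G/U; 11:U/G; 16:U/G; 17:U/C; 21:G/U; 24:A/U; 25:G/C; 29:G/U; 30:C/U; 33:G/U; 36:A/U; 38:U/G.
There are 13 differences over 39 sites, so p = 13/39 = 0.3333.

0.3333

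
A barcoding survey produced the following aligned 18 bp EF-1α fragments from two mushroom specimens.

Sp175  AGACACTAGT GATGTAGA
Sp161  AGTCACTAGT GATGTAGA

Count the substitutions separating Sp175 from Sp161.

Differing sites — 3:A/T.
That gives 1 mismatch out of 18 aligned sites, so the Hamming distance is 1.

1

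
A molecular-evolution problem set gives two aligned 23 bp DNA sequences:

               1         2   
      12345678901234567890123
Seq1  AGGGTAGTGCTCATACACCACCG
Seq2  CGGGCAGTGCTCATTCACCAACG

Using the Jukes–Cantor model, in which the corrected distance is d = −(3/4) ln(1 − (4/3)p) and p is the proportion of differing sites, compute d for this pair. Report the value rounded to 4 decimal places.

0.1979

Mismatches occur at site 1 (A↔C), site 5 (T↔C), site 15 (A↔T), site 21 (C↔A).
p = 4/23 = 0.173913.
d = −0.75 · ln(1 − (4/3)·0.173913) = −0.75 · ln(0.768116) = −0.75 · (-0.263815) = 0.1979.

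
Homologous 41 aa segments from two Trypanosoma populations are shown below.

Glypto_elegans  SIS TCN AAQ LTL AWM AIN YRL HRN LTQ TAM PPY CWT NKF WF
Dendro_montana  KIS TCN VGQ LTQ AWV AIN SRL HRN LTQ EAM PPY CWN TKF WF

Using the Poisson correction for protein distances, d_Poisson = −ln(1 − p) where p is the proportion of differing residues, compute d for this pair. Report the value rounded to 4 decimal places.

The sequences differ at positions 1 (S/K), 7 (A/V), 8 (A/G), 12 (L/Q), 15 (M/V), 19 (Y/S), 28 (T/E), 36 (T/N), 37 (N/T).
p = 9/41 = 0.219512.
d = −ln(1 − 0.219512) = −ln(0.780488) = 0.2478.

0.2478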